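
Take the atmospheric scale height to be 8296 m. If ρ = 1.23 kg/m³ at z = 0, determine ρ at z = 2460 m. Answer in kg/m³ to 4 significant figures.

ρ ≈ 0.9144 kg/m³

In an isothermal atmosphere, density decays like pressure: ρ = ρ₀ exp(−z/H).
z/H = 2460.0/8296.0 = 0.29653; exp(−0.29653) = 0.74339.
ρ = 1.23 × 0.74339 = 0.91437 kg/m³.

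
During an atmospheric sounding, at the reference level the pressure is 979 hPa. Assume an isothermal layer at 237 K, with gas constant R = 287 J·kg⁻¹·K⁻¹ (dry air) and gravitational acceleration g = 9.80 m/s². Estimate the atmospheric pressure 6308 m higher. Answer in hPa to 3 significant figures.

P ≈ 395 hPa

Scale height: H = RT/g = 287 × 237 / 9.80 = 6940.7 m.
Barometric formula: P = P₀ exp(−z/H).
z/H = 6308.0/6940.7 = 0.90884; exp(−0.90884) = 0.40299.
P = 979 × 0.40299 = 394.53 hPa.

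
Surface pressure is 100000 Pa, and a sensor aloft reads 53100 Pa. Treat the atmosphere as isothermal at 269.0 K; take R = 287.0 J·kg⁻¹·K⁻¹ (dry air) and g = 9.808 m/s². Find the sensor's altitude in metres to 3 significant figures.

Scale height: H = RT/g = 287.0 × 269.0 / 9.808 = 7871.4 m.
Invert the barometric formula: z = H ln(P₀/P).
P₀/P = 100000/53100 = 1.8832; ln(1.8832) = 0.63297.
z = 7871.4 × 0.63297 = 4982.4 m.

z ≈ 4980 m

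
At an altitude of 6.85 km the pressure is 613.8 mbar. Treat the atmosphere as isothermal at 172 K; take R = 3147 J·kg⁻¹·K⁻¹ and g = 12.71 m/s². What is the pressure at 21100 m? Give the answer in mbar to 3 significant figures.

Scale height: H = RT/g = 3147 × 172 / 12.71 = 42587 m.
Between two levels, P₂ = P₁ exp(−Δz/H) with Δz = z₂ − z₁.
Δz = 21100 − 6850.0 = 14250 m; Δz/H = 14250/42587 = 0.33461.
P₂ = 613.8 × exp(−0.33461) = 613.8 × 0.71562 = 439.25 mbar.

P ≈ 439 mbar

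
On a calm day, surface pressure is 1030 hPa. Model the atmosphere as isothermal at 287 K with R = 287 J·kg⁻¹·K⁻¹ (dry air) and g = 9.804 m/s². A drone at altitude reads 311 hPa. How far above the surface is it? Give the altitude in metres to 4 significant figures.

z ≈ 10060 m

Scale height: H = RT/g = 287 × 287 / 9.804 = 8401.6 m.
Invert the barometric formula: z = H ln(P₀/P).
P₀/P = 1030/311 = 3.3119; ln(3.3119) = 1.1975.
z = 8401.6 × 1.1975 = 10061 m.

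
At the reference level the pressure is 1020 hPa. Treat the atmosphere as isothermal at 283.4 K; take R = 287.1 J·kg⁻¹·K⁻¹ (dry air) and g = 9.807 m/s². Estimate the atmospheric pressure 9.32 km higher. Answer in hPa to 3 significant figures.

Scale height: H = RT/g = 287.1 × 283.4 / 9.807 = 8296.5 m.
Barometric formula: P = P₀ exp(−z/H).
z/H = 9320.0/8296.5 = 1.1234; exp(−1.1234) = 0.32517.
P = 1020 × 0.32517 = 331.67 hPa.

P ≈ 332 hPa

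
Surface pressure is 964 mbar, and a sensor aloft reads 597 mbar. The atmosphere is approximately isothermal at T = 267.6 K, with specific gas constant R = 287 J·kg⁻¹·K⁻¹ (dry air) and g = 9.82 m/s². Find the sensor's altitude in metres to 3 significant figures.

z ≈ 3750 m

Scale height: H = RT/g = 287 × 267.6 / 9.82 = 7820.9 m.
Invert the barometric formula: z = H ln(P₀/P).
P₀/P = 964/597 = 1.6147; ln(1.6147) = 0.47915.
z = 7820.9 × 0.47915 = 3747.4 m.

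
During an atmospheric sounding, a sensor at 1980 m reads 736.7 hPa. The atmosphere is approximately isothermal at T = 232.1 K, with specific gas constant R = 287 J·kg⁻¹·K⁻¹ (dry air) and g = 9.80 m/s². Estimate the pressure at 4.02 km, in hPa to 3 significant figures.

P ≈ 546 hPa

Scale height: H = RT/g = 287 × 232.1 / 9.80 = 6797.2 m.
Between two levels, P₂ = P₁ exp(−Δz/H) with Δz = z₂ − z₁.
Δz = 4020.0 − 1980.0 = 2040.0 m; Δz/H = 2040.0/6797.2 = 0.30012.
P₂ = 736.7 × exp(−0.30012) = 736.7 × 0.74073 = 545.70 hPa.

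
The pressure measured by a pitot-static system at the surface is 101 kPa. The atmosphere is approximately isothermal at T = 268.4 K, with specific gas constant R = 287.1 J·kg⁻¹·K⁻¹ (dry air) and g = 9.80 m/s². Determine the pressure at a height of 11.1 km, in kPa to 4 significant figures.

P ≈ 24.62 kPa

Scale height: H = RT/g = 287.1 × 268.4 / 9.80 = 7863.0 m.
Barometric formula: P = P₀ exp(−z/H).
z/H = 11100/7863.0 = 1.4117; exp(−1.4117) = 0.24373.
P = 101 × 0.24373 = 24.617 kPa.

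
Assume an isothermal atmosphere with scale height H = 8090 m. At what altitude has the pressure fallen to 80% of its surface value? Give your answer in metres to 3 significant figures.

z ≈ 1810 m

Set P/P₀ = exp(−z/H) = 0.8, so z = −H ln(0.8).
−ln(0.8) = 0.22314; z = 8090.0 × 0.22314 = 1805.2 m.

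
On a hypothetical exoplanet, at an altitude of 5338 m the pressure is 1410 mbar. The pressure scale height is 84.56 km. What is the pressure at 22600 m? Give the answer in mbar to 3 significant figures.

P ≈ 1150 mbar

Between two levels, P₂ = P₁ exp(−Δz/H) with Δz = z₂ − z₁.
Δz = 22600 − 5338.0 = 17262 m; Δz/H = 17262/84560 = 0.20414.
P₂ = 1410 × exp(−0.20414) = 1410 × 0.81535 = 1149.6 mbar.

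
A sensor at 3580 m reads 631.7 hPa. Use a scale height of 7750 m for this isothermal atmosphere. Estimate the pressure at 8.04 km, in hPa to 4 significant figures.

P ≈ 355.3 hPa

Between two levels, P₂ = P₁ exp(−Δz/H) with Δz = z₂ − z₁.
Δz = 8040.0 − 3580.0 = 4460.0 m; Δz/H = 4460.0/7750.0 = 0.57548.
P₂ = 631.7 × exp(−0.57548) = 631.7 × 0.56243 = 355.29 hPa.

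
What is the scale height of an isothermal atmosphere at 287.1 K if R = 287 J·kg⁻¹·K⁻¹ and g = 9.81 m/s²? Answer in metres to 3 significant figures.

H ≈ 8400 m

The scale height of an isothermal atmosphere is H = RT/g.
H = 287 × 287.1 / 9.81 = 82398/9.81 = 8399.4 m.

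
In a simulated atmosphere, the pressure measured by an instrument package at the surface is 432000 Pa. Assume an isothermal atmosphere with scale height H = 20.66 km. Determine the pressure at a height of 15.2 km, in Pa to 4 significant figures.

P ≈ 207000 Pa

Barometric formula: P = P₀ exp(−z/H).
z/H = 15200/20660 = 0.73572; exp(−0.73572) = 0.47916.
P = 432000 × 0.47916 = 207000 Pa.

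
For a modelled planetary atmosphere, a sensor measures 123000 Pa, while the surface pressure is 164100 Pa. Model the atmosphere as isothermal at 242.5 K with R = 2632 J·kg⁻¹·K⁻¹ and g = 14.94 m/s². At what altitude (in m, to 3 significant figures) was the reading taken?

Scale height: H = RT/g = 2632 × 242.5 / 14.94 = 42722 m.
Invert the barometric formula: z = H ln(P₀/P).
P₀/P = 164100/123000 = 1.3341; ln(1.3341) = 0.28826.
z = 42722 × 0.28826 = 12315 m.

z ≈ 12300 m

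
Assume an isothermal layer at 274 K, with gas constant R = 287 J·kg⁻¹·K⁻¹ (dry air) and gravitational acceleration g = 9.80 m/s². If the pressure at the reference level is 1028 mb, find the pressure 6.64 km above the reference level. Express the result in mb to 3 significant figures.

Scale height: H = RT/g = 287 × 274 / 9.80 = 8024.3 m.
Barometric formula: P = P₀ exp(−z/H).
z/H = 6640.0/8024.3 = 0.82749; exp(−0.82749) = 0.43715.
P = 1028 × 0.43715 = 449.39 mb.

P ≈ 449 mb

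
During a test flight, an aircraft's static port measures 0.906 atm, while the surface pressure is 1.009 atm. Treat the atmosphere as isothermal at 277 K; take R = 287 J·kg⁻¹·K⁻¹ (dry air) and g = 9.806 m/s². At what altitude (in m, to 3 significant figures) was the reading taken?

z ≈ 873 m

Scale height: H = RT/g = 287 × 277 / 9.806 = 8107.2 m.
Invert the barometric formula: z = H ln(P₀/P).
P₀/P = 1.009/0.906 = 1.1137; ln(1.1137) = 0.10769.
z = 8107.2 × 0.10769 = 873.06 m.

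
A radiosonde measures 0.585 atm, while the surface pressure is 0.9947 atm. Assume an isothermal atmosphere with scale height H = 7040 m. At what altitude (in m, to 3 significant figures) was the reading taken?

z ≈ 3740 m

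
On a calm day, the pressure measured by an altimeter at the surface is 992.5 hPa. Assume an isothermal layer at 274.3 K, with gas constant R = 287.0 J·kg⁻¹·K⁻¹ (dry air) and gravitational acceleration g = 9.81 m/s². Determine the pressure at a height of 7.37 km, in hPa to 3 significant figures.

P ≈ 396 hPa

Scale height: H = RT/g = 287.0 × 274.3 / 9.81 = 8024.9 m.
Barometric formula: P = P₀ exp(−z/H).
z/H = 7370.0/8024.9 = 0.91839; exp(−0.91839) = 0.39916.
P = 992.5 × 0.39916 = 396.17 hPa.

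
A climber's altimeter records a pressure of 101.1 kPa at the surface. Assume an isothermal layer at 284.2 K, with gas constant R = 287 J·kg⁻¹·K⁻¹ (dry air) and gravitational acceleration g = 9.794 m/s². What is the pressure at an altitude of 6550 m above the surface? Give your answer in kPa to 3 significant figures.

P ≈ 46.0 kPa

Scale height: H = RT/g = 287 × 284.2 / 9.794 = 8328.1 m.
Barometric formula: P = P₀ exp(−z/H).
z/H = 6550.0/8328.1 = 0.78649; exp(−0.78649) = 0.45544.
P = 101.1 × 0.45544 = 46.045 kPa.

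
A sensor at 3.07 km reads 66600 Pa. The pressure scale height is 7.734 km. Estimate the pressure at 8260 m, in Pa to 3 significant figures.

Between two levels, P₂ = P₁ exp(−Δz/H) with Δz = z₂ − z₁.
Δz = 8260.0 − 3070.0 = 5190.0 m; Δz/H = 5190.0/7734.0 = 0.67106.
P₂ = 66600 × exp(−0.67106) = 66600 × 0.51117 = 34044 Pa.

P ≈ 34000 Pa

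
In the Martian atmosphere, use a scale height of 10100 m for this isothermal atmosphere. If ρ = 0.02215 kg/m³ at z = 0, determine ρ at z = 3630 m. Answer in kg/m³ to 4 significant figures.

In an isothermal atmosphere, density decays like pressure: ρ = ρ₀ exp(−z/H).
z/H = 3630.0/10100 = 0.35941; exp(−0.35941) = 0.69809.
ρ = 0.02215 × 0.69809 = 0.015463 kg/m³.

ρ ≈ 0.01546 kg/m³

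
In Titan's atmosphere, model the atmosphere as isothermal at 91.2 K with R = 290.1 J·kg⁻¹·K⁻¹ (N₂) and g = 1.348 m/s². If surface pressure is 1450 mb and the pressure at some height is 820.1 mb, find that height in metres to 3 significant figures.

Scale height: H = RT/g = 290.1 × 91.2 / 1.348 = 19627 m.
Invert the barometric formula: z = H ln(P₀/P).
P₀/P = 1450/820.1 = 1.7681; ln(1.7681) = 0.56991.
z = 19627 × 0.56991 = 11186 m.

z ≈ 11200 m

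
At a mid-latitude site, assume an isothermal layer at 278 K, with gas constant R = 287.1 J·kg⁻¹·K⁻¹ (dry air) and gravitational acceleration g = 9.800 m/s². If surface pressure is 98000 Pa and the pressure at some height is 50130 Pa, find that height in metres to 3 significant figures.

z ≈ 5460 m

Scale height: H = RT/g = 287.1 × 278 / 9.800 = 8144.3 m.
Invert the barometric formula: z = H ln(P₀/P).
P₀/P = 98000/50130 = 1.9549; ln(1.9549) = 0.67034.
z = 8144.3 × 0.67034 = 5459.5 m.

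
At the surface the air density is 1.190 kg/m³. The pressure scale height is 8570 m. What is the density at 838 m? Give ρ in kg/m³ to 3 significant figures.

In an isothermal atmosphere, density decays like pressure: ρ = ρ₀ exp(−z/H).
z/H = 838.00/8570.0 = 0.097783; exp(−0.097783) = 0.90685.
ρ = 1.190 × 0.90685 = 1.0792 kg/m³.

ρ ≈ 1.08 kg/m³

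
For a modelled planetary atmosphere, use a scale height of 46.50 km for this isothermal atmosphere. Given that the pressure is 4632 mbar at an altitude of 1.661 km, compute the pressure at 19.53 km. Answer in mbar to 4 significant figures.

P ≈ 3154 mbar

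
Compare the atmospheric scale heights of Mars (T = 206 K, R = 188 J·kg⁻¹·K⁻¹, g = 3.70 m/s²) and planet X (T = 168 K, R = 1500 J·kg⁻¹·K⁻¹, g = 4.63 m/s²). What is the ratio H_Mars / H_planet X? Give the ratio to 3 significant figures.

H_Mars/H_planet X ≈ 0.192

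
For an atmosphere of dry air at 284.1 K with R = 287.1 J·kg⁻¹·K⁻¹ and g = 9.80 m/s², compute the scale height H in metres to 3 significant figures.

H ≈ 8320 m

The scale height of an isothermal atmosphere is H = RT/g.
H = 287.1 × 284.1 / 9.80 = 81565/9.80 = 8323.0 m.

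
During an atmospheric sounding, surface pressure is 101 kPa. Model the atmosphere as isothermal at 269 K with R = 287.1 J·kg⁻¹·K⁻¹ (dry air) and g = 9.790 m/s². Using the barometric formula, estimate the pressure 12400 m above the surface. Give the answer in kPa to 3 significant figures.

P ≈ 21.0 kPa

Scale height: H = RT/g = 287.1 × 269 / 9.790 = 7888.7 m.
Barometric formula: P = P₀ exp(−z/H).
z/H = 12400/7888.7 = 1.5719; exp(−1.5719) = 0.20765.
P = 101 × 0.20765 = 20.973 kPa.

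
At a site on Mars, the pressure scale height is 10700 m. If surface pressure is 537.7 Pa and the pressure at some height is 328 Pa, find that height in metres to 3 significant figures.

Invert the barometric formula: z = H ln(P₀/P).
P₀/P = 537.7/328 = 1.6393; ln(1.6393) = 0.49427.
z = 10700 × 0.49427 = 5288.7 m.

z ≈ 5290 m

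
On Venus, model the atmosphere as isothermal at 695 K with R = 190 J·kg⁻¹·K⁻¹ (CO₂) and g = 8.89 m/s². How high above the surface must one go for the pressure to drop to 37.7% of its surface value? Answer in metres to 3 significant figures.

Scale height: H = RT/g = 190 × 695 / 8.89 = 14854 m.
Set P/P₀ = exp(−z/H) = 0.377, so z = −H ln(0.377).
−ln(0.377) = 0.97551; z = 14854 × 0.97551 = 14490 m.

z ≈ 14500 m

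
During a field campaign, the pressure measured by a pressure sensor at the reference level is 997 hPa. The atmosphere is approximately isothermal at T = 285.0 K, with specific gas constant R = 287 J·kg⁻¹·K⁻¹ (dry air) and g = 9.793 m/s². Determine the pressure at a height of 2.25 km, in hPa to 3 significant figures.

Scale height: H = RT/g = 287 × 285.0 / 9.793 = 8352.4 m.
Barometric formula: P = P₀ exp(−z/H).
z/H = 2250.0/8352.4 = 0.26938; exp(−0.26938) = 0.76385.
P = 997 × 0.76385 = 761.56 hPa.

P ≈ 762 hPa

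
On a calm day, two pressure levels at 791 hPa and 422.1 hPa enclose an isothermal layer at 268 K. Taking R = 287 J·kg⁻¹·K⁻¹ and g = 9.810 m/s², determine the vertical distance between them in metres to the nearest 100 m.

Hypsometric equation: Δz = (R T̄/g) ln(P₁/P₂).
R T̄/g = 287 × 268 / 9.810 = 7840.6 m.
ln(791/422.1) = ln(1.8740) = 0.62808.
Δz = 7840.6 × 0.62808 = 4924.5 m.

Δz ≈ 4900 m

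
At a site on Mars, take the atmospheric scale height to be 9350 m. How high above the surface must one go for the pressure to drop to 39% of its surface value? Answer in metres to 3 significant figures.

Set P/P₀ = exp(−z/H) = 0.39, so z = −H ln(0.39).
−ln(0.39) = 0.94161; z = 9350.0 × 0.94161 = 8804.1 m.

z ≈ 8800 m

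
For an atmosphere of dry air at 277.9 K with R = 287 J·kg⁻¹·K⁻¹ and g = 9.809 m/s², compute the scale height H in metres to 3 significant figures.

The scale height of an isothermal atmosphere is H = RT/g.
H = 287 × 277.9 / 9.809 = 79757/9.809 = 8131.0 m.

H ≈ 8130 m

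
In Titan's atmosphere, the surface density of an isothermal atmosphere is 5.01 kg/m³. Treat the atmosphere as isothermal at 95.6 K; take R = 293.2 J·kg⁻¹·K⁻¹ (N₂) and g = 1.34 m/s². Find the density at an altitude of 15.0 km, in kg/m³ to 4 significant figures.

Scale height: H = RT/g = 293.2 × 95.6 / 1.34 = 20918 m.
In an isothermal atmosphere, density decays like pressure: ρ = ρ₀ exp(−z/H).
z/H = 15000/20918 = 0.71709; exp(−0.71709) = 0.48817.
ρ = 5.01 × 0.48817 = 2.4457 kg/m³.

ρ ≈ 2.446 kg/m³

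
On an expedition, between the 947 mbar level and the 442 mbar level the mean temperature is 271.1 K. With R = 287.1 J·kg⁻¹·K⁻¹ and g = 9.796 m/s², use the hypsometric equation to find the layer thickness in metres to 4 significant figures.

Δz ≈ 6054 m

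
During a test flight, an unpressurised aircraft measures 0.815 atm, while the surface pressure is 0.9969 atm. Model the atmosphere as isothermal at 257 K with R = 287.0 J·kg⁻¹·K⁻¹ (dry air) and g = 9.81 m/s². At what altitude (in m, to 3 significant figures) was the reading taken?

z ≈ 1510 m

Scale height: H = RT/g = 287.0 × 257 / 9.81 = 7518.8 m.
Invert the barometric formula: z = H ln(P₀/P).
P₀/P = 0.9969/0.815 = 1.2232; ln(1.2232) = 0.20147.
z = 7518.8 × 0.20147 = 1514.8 m.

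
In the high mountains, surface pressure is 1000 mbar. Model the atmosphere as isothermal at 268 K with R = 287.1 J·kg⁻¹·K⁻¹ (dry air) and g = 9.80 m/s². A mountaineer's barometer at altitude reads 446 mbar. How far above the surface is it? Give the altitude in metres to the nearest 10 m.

Scale height: H = RT/g = 287.1 × 268 / 9.80 = 7851.3 m.
Invert the barometric formula: z = H ln(P₀/P).
P₀/P = 1000/446 = 2.2422; ln(2.2422) = 0.80746.
z = 7851.3 × 0.80746 = 6339.6 m.

z ≈ 6340 m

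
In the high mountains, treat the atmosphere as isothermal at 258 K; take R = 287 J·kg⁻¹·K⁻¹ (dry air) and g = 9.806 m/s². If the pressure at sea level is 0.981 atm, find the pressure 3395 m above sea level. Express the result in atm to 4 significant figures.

P ≈ 0.6258 atm

Scale height: H = RT/g = 287 × 258 / 9.806 = 7551.1 m.
Barometric formula: P = P₀ exp(−z/H).
z/H = 3395.0/7551.1 = 0.44960; exp(−0.44960) = 0.63788.
P = 0.981 × 0.63788 = 0.62576 atm.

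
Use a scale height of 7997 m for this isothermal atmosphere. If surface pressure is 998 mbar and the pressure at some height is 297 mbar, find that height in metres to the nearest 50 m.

z ≈ 9700 m

Invert the barometric formula: z = H ln(P₀/P).
P₀/P = 998/297 = 3.3603; ln(3.3603) = 1.2120.
z = 7997.0 × 1.2120 = 9692.4 m.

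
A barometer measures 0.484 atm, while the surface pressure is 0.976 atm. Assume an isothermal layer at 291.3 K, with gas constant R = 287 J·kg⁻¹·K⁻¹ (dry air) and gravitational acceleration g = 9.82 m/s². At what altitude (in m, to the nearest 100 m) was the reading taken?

z ≈ 6000 m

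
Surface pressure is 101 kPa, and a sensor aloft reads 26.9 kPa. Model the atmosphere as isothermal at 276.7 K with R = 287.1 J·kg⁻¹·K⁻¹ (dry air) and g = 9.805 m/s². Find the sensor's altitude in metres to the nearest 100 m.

Scale height: H = RT/g = 287.1 × 276.7 / 9.805 = 8102.0 m.
Invert the barometric formula: z = H ln(P₀/P).
P₀/P = 101/26.9 = 3.7546; ln(3.7546) = 1.3230.
z = 8102.0 × 1.3230 = 10719 m.

z ≈ 10700 m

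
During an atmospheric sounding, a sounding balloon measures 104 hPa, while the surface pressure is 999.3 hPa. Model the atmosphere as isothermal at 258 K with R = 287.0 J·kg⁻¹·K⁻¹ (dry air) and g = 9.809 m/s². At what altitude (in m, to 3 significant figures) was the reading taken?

z ≈ 17100 m

Scale height: H = RT/g = 287.0 × 258 / 9.809 = 7548.8 m.
Invert the barometric formula: z = H ln(P₀/P).
P₀/P = 999.3/104 = 9.6087; ln(9.6087) = 2.2627.
z = 7548.8 × 2.2627 = 17081 m.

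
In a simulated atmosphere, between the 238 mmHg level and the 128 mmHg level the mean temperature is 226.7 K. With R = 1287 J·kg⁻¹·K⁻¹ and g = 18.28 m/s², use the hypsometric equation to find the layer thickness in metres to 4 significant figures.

Δz ≈ 9900 m

Hypsometric equation: Δz = (R T̄/g) ln(P₁/P₂).
R T̄/g = 1287 × 226.7 / 18.28 = 15961 m.
ln(238/128) = ln(1.8594) = 0.62025.
Δz = 15961 × 0.62025 = 9899.8 m.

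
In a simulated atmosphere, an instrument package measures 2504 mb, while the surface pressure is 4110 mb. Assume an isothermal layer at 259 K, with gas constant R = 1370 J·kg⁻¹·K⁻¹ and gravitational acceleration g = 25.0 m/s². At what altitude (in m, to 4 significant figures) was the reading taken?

z ≈ 7033 m

Scale height: H = RT/g = 1370 × 259 / 25.0 = 14193 m.
Invert the barometric formula: z = H ln(P₀/P).
P₀/P = 4110/2504 = 1.6414; ln(1.6414) = 0.49555.
z = 14193 × 0.49555 = 7033.3 m.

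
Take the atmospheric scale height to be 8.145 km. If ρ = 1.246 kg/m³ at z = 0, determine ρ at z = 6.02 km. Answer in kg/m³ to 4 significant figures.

ρ ≈ 0.5950 kg/m³

In an isothermal atmosphere, density decays like pressure: ρ = ρ₀ exp(−z/H).
z/H = 6020.0/8145.0 = 0.73910; exp(−0.73910) = 0.47754.
ρ = 1.246 × 0.47754 = 0.59501 kg/m³.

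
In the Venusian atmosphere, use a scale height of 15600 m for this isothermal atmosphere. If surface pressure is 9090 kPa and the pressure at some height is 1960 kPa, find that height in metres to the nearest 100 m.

z ≈ 23900 m

Invert the barometric formula: z = H ln(P₀/P).
P₀/P = 9090/1960 = 4.6378; ln(4.6378) = 1.5342.
z = 15600 × 1.5342 = 23934 m.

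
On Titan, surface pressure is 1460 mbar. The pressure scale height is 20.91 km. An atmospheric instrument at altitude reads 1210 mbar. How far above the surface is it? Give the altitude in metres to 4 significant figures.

z ≈ 3927 m

Invert the barometric formula: z = H ln(P₀/P).
P₀/P = 1460/1210 = 1.2066; ln(1.2066) = 0.18781.
z = 20910 × 0.18781 = 3927.1 m.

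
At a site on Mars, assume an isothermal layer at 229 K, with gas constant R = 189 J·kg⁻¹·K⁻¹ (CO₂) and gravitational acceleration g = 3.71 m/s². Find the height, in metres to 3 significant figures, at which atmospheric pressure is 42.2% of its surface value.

z ≈ 10100 m

Scale height: H = RT/g = 189 × 229 / 3.71 = 11666 m.
Set P/P₀ = exp(−z/H) = 0.422, so z = −H ln(0.422).
−ln(0.422) = 0.86275; z = 11666 × 0.86275 = 10065 m.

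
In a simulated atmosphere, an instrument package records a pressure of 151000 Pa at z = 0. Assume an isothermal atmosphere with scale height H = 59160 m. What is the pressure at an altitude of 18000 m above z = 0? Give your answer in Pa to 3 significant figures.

P ≈ 111000 Pa

Barometric formula: P = P₀ exp(−z/H).
z/H = 18000/59160 = 0.30426; exp(−0.30426) = 0.73767.
P = 151000 × 0.73767 = 111390 Pa.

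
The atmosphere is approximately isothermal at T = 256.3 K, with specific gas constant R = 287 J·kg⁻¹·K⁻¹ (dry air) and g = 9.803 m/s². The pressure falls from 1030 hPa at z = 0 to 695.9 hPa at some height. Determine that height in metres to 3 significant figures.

Scale height: H = RT/g = 287 × 256.3 / 9.803 = 7503.6 m.
Invert the barometric formula: z = H ln(P₀/P).
P₀/P = 1030/695.9 = 1.4801; ln(1.4801) = 0.39211.
z = 7503.6 × 0.39211 = 2942.2 m.

z ≈ 2940 m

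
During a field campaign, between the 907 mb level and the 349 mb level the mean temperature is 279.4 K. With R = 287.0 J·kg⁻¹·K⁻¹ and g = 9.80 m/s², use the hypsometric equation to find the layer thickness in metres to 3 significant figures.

Hypsometric equation: Δz = (R T̄/g) ln(P₁/P₂).
R T̄/g = 287.0 × 279.4 / 9.80 = 8182.4 m.
ln(907/349) = ln(2.5989) = 0.95509.
Δz = 8182.4 × 0.95509 = 7814.9 m.

Δz ≈ 7810 m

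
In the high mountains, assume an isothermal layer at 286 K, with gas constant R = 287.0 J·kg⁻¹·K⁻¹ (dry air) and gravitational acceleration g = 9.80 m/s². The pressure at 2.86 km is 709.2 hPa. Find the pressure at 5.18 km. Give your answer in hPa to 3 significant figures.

P ≈ 538 hPa

Scale height: H = RT/g = 287.0 × 286 / 9.80 = 8375.7 m.
Between two levels, P₂ = P₁ exp(−Δz/H) with Δz = z₂ − z₁.
Δz = 5180.0 − 2860.0 = 2320.0 m; Δz/H = 2320.0/8375.7 = 0.27699.
P₂ = 709.2 × exp(−0.27699) = 709.2 × 0.75806 = 537.62 hPa.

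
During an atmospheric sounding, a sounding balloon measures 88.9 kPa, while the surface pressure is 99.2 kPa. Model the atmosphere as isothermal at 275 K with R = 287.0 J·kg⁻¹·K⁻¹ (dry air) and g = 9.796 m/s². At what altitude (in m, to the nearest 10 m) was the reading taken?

Scale height: H = RT/g = 287.0 × 275 / 9.796 = 8056.9 m.
Invert the barometric formula: z = H ln(P₀/P).
P₀/P = 99.2/88.9 = 1.1159; ln(1.1159) = 0.10966.
z = 8056.9 × 0.10966 = 883.52 m.

z ≈ 880 m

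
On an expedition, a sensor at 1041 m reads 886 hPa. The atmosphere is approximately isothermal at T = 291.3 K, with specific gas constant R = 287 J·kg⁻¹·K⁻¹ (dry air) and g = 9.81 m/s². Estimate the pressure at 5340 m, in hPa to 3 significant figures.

P ≈ 535 hPa

Scale height: H = RT/g = 287 × 291.3 / 9.81 = 8522.2 m.
Between two levels, P₂ = P₁ exp(−Δz/H) with Δz = z₂ − z₁.
Δz = 5340.0 − 1041.0 = 4299.0 m; Δz/H = 4299.0/8522.2 = 0.50445.
P₂ = 886 × exp(−0.50445) = 886 × 0.60384 = 535.00 hPa.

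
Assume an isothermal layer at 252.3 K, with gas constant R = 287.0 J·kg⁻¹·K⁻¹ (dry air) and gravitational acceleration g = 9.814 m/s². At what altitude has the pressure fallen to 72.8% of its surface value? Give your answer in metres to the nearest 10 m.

z ≈ 2340 m

Scale height: H = RT/g = 287.0 × 252.3 / 9.814 = 7378.2 m.
Set P/P₀ = exp(−z/H) = 0.728, so z = −H ln(0.728).
−ln(0.728) = 0.31745; z = 7378.2 × 0.31745 = 2342.2 m.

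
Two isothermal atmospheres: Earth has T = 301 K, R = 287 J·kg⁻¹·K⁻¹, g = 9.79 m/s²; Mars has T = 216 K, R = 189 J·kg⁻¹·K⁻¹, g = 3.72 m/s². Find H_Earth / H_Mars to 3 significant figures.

H = RT/g for each body.
H_Earth = 287 × 301 / 9.79 = 8824.0 m.
H_Mars = 189 × 216 / 3.72 = 10974 m.
H_Earth/H_Mars = 8824.0/10974 = 0.80408.

H_Earth/H_Mars ≈ 0.804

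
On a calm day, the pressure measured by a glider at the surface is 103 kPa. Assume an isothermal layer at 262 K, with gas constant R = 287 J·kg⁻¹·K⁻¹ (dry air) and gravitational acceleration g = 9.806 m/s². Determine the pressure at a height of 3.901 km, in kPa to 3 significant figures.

P ≈ 61.9 kPa

Scale height: H = RT/g = 287 × 262 / 9.806 = 7668.2 m.
Barometric formula: P = P₀ exp(−z/H).
z/H = 3901.0/7668.2 = 0.50872; exp(−0.50872) = 0.60126.
P = 103 × 0.60126 = 61.930 kPa.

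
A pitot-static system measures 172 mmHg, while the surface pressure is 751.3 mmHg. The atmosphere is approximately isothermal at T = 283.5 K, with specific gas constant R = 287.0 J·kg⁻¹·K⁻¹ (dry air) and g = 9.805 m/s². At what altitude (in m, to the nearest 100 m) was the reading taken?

z ≈ 12200 m

Scale height: H = RT/g = 287.0 × 283.5 / 9.805 = 8298.3 m.
Invert the barometric formula: z = H ln(P₀/P).
P₀/P = 751.3/172 = 4.3680; ln(4.3680) = 1.4743.
z = 8298.3 × 1.4743 = 12234 m.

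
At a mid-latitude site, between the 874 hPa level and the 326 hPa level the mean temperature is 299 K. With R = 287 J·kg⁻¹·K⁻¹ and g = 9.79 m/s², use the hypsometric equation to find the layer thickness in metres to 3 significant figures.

Δz ≈ 8640 m

Hypsometric equation: Δz = (R T̄/g) ln(P₁/P₂).
R T̄/g = 287 × 299 / 9.79 = 8765.4 m.
ln(874/326) = ln(2.6810) = 0.98619.
Δz = 8765.4 × 0.98619 = 8644.3 m.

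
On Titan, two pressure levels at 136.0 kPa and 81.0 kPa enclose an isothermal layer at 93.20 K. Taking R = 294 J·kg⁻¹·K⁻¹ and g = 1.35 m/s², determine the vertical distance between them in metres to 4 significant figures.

Δz ≈ 10520 m

Hypsometric equation: Δz = (R T̄/g) ln(P₁/P₂).
R T̄/g = 294 × 93.20 / 1.35 = 20297 m.
ln(136.0/81.0) = ln(1.6790) = 0.51820.
Δz = 20297 × 0.51820 = 10518 m.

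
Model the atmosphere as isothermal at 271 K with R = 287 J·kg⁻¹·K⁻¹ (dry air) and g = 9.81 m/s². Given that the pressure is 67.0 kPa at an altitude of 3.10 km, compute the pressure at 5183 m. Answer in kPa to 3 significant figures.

Scale height: H = RT/g = 287 × 271 / 9.81 = 7928.3 m.
Between two levels, P₂ = P₁ exp(−Δz/H) with Δz = z₂ − z₁.
Δz = 5183.0 − 3100.0 = 2083.0 m; Δz/H = 2083.0/7928.3 = 0.26273.
P₂ = 67.0 × exp(−0.26273) = 67.0 × 0.76895 = 51.520 kPa.

P ≈ 51.5 kPa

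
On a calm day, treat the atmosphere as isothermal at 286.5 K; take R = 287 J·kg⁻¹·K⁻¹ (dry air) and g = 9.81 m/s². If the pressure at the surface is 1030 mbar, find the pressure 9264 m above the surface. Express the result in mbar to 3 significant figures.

Scale height: H = RT/g = 287 × 286.5 / 9.81 = 8381.8 m.
Barometric formula: P = P₀ exp(−z/H).
z/H = 9264.0/8381.8 = 1.1053; exp(−1.1053) = 0.33111.
P = 1030 × 0.33111 = 341.04 mbar.

P ≈ 341 mbar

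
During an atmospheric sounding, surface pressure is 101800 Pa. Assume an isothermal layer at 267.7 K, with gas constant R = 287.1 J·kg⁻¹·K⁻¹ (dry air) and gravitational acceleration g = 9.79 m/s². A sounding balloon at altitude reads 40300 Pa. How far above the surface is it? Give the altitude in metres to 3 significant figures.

z ≈ 7270 m

Scale height: H = RT/g = 287.1 × 267.7 / 9.79 = 7850.5 m.
Invert the barometric formula: z = H ln(P₀/P).
P₀/P = 101800/40300 = 2.5261; ln(2.5261) = 0.92668.
z = 7850.5 × 0.92668 = 7274.9 m.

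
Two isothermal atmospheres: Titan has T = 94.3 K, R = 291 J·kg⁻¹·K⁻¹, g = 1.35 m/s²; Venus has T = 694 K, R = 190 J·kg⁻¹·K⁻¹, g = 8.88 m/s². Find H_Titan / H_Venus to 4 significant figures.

H_Titan/H_Venus ≈ 1.369

H = RT/g for each body.
H_Titan = 291 × 94.3 / 1.35 = 20327 m.
H_Venus = 190 × 694 / 8.88 = 14849 m.
H_Titan/H_Venus = 20327/14849 = 1.3689.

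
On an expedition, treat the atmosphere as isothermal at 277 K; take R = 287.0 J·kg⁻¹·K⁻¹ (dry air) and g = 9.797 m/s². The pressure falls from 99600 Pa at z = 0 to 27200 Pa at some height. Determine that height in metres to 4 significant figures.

z ≈ 10530 m

Scale height: H = RT/g = 287.0 × 277 / 9.797 = 8114.6 m.
Invert the barometric formula: z = H ln(P₀/P).
P₀/P = 99600/27200 = 3.6618; ln(3.6618) = 1.2980.
z = 8114.6 × 1.2980 = 10533 m.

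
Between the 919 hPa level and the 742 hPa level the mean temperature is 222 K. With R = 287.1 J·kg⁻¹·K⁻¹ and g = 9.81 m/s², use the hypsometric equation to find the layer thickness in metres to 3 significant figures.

Hypsometric equation: Δz = (R T̄/g) ln(P₁/P₂).
R T̄/g = 287.1 × 222 / 9.81 = 6497.1 m.
ln(919/742) = ln(1.2385) = 0.21390.
Δz = 6497.1 × 0.21390 = 1389.7 m.

Δz ≈ 1390 m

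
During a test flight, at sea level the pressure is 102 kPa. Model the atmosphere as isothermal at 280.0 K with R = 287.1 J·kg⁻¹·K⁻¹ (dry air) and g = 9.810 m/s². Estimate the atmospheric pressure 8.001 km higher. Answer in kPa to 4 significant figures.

P ≈ 38.42 kPa

Scale height: H = RT/g = 287.1 × 280.0 / 9.810 = 8194.5 m.
Barometric formula: P = P₀ exp(−z/H).
z/H = 8001.0/8194.5 = 0.97639; exp(−0.97639) = 0.37667.
P = 102 × 0.37667 = 38.420 kPa.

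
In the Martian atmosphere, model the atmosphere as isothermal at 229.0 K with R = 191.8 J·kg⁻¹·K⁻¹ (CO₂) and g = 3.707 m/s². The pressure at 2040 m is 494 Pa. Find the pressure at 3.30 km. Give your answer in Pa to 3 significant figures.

P ≈ 444 Pa

Scale height: H = RT/g = 191.8 × 229.0 / 3.707 = 11848 m.
Between two levels, P₂ = P₁ exp(−Δz/H) with Δz = z₂ − z₁.
Δz = 3300.0 − 2040.0 = 1260.0 m; Δz/H = 1260.0/11848 = 0.10635.
P₂ = 494 × exp(−0.10635) = 494 × 0.89911 = 444.16 Pa.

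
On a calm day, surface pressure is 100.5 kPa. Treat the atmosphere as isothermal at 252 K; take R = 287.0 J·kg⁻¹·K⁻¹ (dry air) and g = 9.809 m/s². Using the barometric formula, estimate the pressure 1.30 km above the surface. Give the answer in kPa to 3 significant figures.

P ≈ 84.3 kPa

Scale height: H = RT/g = 287.0 × 252 / 9.809 = 7373.2 m.
Barometric formula: P = P₀ exp(−z/H).
z/H = 1300.0/7373.2 = 0.17631; exp(−0.17631) = 0.83836.
P = 100.5 × 0.83836 = 84.255 kPa.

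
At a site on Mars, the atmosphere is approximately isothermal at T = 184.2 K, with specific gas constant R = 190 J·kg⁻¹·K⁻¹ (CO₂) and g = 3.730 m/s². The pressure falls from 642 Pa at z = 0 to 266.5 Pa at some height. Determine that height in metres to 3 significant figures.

Scale height: H = RT/g = 190 × 184.2 / 3.730 = 9382.8 m.
Invert the barometric formula: z = H ln(P₀/P).
P₀/P = 642/266.5 = 2.4090; ln(2.4090) = 0.87921.
z = 9382.8 × 0.87921 = 8249.5 m.

z ≈ 8250 m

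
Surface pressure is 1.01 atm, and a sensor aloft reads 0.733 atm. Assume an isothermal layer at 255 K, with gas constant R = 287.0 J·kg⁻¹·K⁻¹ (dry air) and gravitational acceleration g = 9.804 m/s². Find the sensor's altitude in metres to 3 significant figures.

Scale height: H = RT/g = 287.0 × 255 / 9.804 = 7464.8 m.
Invert the barometric formula: z = H ln(P₀/P).
P₀/P = 1.01/0.733 = 1.3779; ln(1.3779) = 0.32056.
z = 7464.8 × 0.32056 = 2392.9 m.

z ≈ 2390 m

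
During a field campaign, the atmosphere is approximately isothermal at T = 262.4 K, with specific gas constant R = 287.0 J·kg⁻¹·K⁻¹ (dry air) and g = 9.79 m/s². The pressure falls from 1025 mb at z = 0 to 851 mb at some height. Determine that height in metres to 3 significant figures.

z ≈ 1430 m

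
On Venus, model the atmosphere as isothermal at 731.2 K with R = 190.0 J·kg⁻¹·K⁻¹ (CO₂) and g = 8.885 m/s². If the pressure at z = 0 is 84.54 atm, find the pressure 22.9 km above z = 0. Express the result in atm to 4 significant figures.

P ≈ 19.54 atm

Scale height: H = RT/g = 190.0 × 731.2 / 8.885 = 15636 m.
Barometric formula: P = P₀ exp(−z/H).
z/H = 22900/15636 = 1.4646; exp(−1.4646) = 0.23117.
P = 84.54 × 0.23117 = 19.543 atm.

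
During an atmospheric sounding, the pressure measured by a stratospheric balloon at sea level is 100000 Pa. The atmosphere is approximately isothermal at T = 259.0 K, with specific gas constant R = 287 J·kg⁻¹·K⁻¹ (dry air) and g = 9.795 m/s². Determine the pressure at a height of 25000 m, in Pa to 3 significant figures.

Scale height: H = RT/g = 287 × 259.0 / 9.795 = 7588.9 m.
Barometric formula: P = P₀ exp(−z/H).
z/H = 25000/7588.9 = 3.2943; exp(−3.2943) = 0.037094.
P = 100000 × 0.037094 = 3709.4 Pa.

P ≈ 3710 Pa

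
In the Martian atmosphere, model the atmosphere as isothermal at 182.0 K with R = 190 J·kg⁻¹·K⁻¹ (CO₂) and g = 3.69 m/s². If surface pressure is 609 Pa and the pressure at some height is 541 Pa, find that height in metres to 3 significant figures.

z ≈ 1110 m

Scale height: H = RT/g = 190 × 182.0 / 3.69 = 9371.3 m.
Invert the barometric formula: z = H ln(P₀/P).
P₀/P = 609/541 = 1.1257; ln(1.1257) = 0.11841.
z = 9371.3 × 0.11841 = 1109.7 m.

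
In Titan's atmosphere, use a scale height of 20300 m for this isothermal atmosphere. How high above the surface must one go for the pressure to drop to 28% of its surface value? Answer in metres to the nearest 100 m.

Set P/P₀ = exp(−z/H) = 0.28, so z = −H ln(0.28).
−ln(0.28) = 1.2730; z = 20300 × 1.2730 = 25842 m.

z ≈ 25800 m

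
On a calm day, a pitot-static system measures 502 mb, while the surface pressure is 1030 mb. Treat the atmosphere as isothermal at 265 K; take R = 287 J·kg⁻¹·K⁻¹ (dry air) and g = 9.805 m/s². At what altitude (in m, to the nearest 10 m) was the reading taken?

z ≈ 5570 m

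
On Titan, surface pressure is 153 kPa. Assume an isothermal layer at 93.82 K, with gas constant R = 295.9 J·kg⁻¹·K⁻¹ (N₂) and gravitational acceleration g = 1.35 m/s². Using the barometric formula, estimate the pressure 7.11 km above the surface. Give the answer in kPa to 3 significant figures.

P ≈ 108 kPa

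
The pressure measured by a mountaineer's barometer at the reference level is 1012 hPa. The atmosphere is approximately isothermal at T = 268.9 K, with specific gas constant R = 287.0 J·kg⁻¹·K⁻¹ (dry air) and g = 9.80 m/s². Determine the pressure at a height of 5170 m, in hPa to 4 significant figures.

Scale height: H = RT/g = 287.0 × 268.9 / 9.80 = 7874.9 m.
Barometric formula: P = P₀ exp(−z/H).
z/H = 5170.0/7874.9 = 0.65652; exp(−0.65652) = 0.51865.
P = 1012 × 0.51865 = 524.87 hPa.

P ≈ 524.9 hPa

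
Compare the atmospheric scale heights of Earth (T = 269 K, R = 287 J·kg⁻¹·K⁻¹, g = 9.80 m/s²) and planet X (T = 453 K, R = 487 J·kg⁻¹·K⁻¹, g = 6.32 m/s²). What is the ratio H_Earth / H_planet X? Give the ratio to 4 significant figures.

H_Earth/H_planet X ≈ 0.2257

H = RT/g for each body.
H_Earth = 287 × 269 / 9.80 = 7877.9 m.
H_planet X = 487 × 453 / 6.32 = 34907 m.
H_Earth/H_planet X = 7877.9/34907 = 0.22568.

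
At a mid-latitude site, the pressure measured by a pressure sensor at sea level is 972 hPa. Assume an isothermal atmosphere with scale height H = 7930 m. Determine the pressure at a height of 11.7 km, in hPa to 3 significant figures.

Barometric formula: P = P₀ exp(−z/H).
z/H = 11700/7930.0 = 1.4754; exp(−1.4754) = 0.22869.
P = 972 × 0.22869 = 222.29 hPa.

P ≈ 222 hPa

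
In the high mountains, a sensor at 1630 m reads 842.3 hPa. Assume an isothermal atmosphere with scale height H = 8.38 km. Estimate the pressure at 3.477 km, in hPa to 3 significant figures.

P ≈ 676 hPa

Between two levels, P₂ = P₁ exp(−Δz/H) with Δz = z₂ − z₁.
Δz = 3477.0 − 1630.0 = 1847.0 m; Δz/H = 1847.0/8380.0 = 0.22041.
P₂ = 842.3 × exp(−0.22041) = 842.3 × 0.80219 = 675.68 hPa.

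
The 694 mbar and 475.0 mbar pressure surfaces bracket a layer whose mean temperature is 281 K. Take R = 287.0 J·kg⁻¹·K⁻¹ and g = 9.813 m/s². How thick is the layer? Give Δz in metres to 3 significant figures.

Δz ≈ 3120 m

Hypsometric equation: Δz = (R T̄/g) ln(P₁/P₂).
R T̄/g = 287.0 × 281 / 9.813 = 8218.4 m.
ln(694/475.0) = ln(1.4611) = 0.37919.
Δz = 8218.4 × 0.37919 = 3116.3 m.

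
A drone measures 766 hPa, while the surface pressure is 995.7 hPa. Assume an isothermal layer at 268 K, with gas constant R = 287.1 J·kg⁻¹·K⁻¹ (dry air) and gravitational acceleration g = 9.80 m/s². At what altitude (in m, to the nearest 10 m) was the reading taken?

z ≈ 2060 m

Scale height: H = RT/g = 287.1 × 268 / 9.80 = 7851.3 m.
Invert the barometric formula: z = H ln(P₀/P).
P₀/P = 995.7/766 = 1.2999; ln(1.2999) = 0.26229.
z = 7851.3 × 0.26229 = 2059.3 m.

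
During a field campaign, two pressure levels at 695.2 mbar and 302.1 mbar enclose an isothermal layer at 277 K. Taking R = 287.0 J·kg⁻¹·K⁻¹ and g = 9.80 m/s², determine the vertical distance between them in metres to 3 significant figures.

Hypsometric equation: Δz = (R T̄/g) ln(P₁/P₂).
R T̄/g = 287.0 × 277 / 9.80 = 8112.1 m.
ln(695.2/302.1) = ln(2.3012) = 0.83343.
Δz = 8112.1 × 0.83343 = 6760.9 m.

Δz ≈ 6760 m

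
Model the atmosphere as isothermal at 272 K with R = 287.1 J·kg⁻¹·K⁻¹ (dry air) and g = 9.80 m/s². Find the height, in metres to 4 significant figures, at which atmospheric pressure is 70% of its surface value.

Scale height: H = RT/g = 287.1 × 272 / 9.80 = 7968.5 m.
Set P/P₀ = exp(−z/H) = 0.7, so z = −H ln(0.7).
−ln(0.7) = 0.35667; z = 7968.5 × 0.35667 = 2842.1 m.

z ≈ 2842 m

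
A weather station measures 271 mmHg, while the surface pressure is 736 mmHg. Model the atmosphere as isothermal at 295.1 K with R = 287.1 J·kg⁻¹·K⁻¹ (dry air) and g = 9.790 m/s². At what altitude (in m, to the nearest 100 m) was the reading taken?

z ≈ 8600 m

Scale height: H = RT/g = 287.1 × 295.1 / 9.790 = 8654.1 m.
Invert the barometric formula: z = H ln(P₀/P).
P₀/P = 736/271 = 2.7159; ln(2.7159) = 0.99912.
z = 8654.1 × 0.99912 = 8646.5 m.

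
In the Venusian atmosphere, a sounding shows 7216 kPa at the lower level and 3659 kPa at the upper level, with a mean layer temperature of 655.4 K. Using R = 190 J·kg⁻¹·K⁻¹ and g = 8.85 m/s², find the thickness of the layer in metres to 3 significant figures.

Δz ≈ 9560 m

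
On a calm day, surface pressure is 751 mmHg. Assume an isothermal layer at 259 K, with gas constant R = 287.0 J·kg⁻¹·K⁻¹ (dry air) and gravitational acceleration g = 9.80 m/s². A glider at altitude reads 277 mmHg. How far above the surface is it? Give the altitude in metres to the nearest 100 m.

Scale height: H = RT/g = 287.0 × 259 / 9.80 = 7585.0 m.
Invert the barometric formula: z = H ln(P₀/P).
P₀/P = 751/277 = 2.7112; ln(2.7112) = 0.99739.
z = 7585.0 × 0.99739 = 7565.2 m.

z ≈ 7600 m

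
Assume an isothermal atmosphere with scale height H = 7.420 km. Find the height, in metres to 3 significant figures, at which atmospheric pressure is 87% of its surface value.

z ≈ 1030 m

Set P/P₀ = exp(−z/H) = 0.87, so z = −H ln(0.87).
−ln(0.87) = 0.13926; z = 7420.0 × 0.13926 = 1033.3 m.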